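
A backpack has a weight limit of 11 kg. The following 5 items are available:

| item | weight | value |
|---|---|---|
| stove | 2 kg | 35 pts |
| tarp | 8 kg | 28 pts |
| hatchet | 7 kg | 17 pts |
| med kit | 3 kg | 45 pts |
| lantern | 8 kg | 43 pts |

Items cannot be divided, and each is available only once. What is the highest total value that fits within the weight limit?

88 pts

Check high-value combinations within 11 kg:
- med kit+lantern: weight 3+8=11, value 45+43=88
- stove+med kit: weight 2+3=5, value 35+45=80
- stove+lantern: weight 2+8=10, value 35+43=78
- tarp+med kit: weight 8+3=11, value 28+45=73
Best: 88 pts.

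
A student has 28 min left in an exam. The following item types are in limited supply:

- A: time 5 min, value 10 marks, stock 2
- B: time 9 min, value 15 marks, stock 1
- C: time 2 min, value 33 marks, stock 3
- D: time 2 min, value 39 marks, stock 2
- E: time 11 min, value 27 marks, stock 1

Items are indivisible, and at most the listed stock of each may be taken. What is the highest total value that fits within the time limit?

Top feasible selections:
- 1×A + 3×C + 2×D + 1×E: time 26, value 214
- 3×C + 2×D + 1×E: time 21, value 204
Best: 214 marks.

214 marks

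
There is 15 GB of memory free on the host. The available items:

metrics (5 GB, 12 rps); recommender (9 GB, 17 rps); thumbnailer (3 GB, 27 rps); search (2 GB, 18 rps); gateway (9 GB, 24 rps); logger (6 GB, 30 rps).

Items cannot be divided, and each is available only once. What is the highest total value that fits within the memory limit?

Check high-value combinations within 15 GB:
- thumbnailer+search+logger: memory 3+2+6=11, value 27+18+30=75
- thumbnailer+search+gateway: memory 3+2+9=14, value 27+18+24=69
- metrics+thumbnailer+logger: memory 5+3+6=14, value 12+27+30=69
- recommender+thumbnailer+search: memory 9+3+2=14, value 17+27+18=62
- metrics+search+logger: memory 5+2+6=13, value 12+18+30=60
Best: 75 rps.

75 rps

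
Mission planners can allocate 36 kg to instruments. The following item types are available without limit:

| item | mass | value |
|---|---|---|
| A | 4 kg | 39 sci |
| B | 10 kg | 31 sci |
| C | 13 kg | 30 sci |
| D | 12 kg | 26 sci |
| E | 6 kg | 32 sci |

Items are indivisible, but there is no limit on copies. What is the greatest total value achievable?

351 sci

Best value-per-unit is A at 39/4, and filling with it alone uses mass 9×4=36. No mix of the others beats 9×39 = 351.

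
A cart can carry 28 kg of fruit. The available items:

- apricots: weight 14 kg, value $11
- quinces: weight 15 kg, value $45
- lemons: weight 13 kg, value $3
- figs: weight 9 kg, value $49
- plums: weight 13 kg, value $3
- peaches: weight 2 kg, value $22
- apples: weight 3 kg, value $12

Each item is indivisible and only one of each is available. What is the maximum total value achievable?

Check high-value combinations within 28 kg:
- quinces+figs+peaches: weight 15+9+2=26, value 45+49+22=116
- quinces+figs+apples: weight 15+9+3=27, value 45+49+12=106
- quinces+figs: weight 15+9=24, value 45+49=94
- apricots+figs+peaches+apples: weight 14+9+2+3=28, value 11+49+22+12=94
- lemons+figs+peaches+apples: weight 13+9+2+3=27, value 3+49+22+12=86
Best: $116.

$116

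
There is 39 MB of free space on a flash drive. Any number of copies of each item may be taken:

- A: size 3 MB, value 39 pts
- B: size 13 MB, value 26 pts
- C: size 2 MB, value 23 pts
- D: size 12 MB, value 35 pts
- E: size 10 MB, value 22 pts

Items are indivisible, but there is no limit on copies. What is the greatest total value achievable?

507 pts

Best value-per-unit is A at 39/3, and filling with it alone uses size 13×3=39. No mix of the others beats 13×39 = 507.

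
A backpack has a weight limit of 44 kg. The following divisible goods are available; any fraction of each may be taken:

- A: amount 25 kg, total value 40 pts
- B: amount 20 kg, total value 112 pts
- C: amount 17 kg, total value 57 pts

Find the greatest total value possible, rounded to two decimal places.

Take in order of value per unit:
- B (112/20 per unit): all 20 → value 112, running total 112.00
- C (57/17 per unit): all 17 → value 57, running total 169.00
- A (40/25 per unit): 7 of 25 → value 7×40/25 = 11.2000, running total 180.20
Total 180.20.

180.20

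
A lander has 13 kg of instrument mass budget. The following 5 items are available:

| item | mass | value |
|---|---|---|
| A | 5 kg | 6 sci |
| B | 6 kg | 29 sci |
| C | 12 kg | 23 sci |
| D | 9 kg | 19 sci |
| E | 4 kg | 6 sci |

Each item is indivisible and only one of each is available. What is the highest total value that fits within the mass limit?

Check high-value combinations within 13 kg:
- B+E: mass 6+4=10, value 29+6=35
- A+B: mass 5+6=11, value 6+29=35
- B: mass 6, value 29
Best: 35 sci.

35 sci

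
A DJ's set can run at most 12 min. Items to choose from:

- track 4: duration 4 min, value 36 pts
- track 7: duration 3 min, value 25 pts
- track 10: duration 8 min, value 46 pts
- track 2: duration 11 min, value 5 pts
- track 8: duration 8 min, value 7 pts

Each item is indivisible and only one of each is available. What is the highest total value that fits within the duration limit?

Check high-value combinations within 12 min:
- track 4+track 10: duration 4+8=12, value 36+46=82
- track 7+track 10: duration 3+8=11, value 25+46=71
- track 4+track 7: duration 4+3=7, value 36+25=61
- track 10: duration 8, value 46
- track 4+track 8: duration 4+8=12, value 36+7=43
Best: 82 pts.

82 pts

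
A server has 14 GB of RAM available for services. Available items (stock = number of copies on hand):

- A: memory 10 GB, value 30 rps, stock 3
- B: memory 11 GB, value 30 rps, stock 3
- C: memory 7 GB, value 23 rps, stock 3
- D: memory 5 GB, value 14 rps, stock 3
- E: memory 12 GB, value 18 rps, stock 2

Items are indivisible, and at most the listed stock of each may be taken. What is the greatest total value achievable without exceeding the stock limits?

Top feasible selections:
- 2×C: memory 14, value 46
- 1×C + 1×D: memory 12, value 37
- 1×A: memory 10, value 30
Best: 46 rps.

46 rps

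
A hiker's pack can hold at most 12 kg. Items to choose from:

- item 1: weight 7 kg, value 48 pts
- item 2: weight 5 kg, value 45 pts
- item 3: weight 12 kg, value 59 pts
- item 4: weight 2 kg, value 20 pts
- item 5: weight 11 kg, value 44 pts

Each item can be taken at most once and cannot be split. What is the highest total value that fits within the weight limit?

This is a 0/1 knapsack; check combinations near the capacity.
- item 1+item 2: weight 7+5=12, value 48+45=93
- item 1+item 4: weight 7+2=9, value 48+20=68
- item 2+item 4: weight 5+2=7, value 45+20=65
- item 3: weight 12, value 59
- item 1: weight 7, value 48
Best: 93 pts.

93 pts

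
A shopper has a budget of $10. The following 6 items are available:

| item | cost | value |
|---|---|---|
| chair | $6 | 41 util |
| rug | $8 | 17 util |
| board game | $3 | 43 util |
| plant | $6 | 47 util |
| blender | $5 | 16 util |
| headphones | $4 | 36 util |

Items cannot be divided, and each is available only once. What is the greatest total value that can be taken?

This is a 0/1 knapsack; check combinations near the capacity.
- board game+plant: cost 3+6=9, value 43+47=90
- chair+board game: cost 6+3=9, value 41+43=84
- plant+headphones: cost 6+4=10, value 47+36=83
Best: 90 util.

90 util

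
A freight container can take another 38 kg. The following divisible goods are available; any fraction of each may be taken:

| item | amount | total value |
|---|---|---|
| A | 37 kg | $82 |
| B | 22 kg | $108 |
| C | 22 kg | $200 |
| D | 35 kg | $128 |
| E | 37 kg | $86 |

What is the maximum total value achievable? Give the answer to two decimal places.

278.55

Take in order of value per unit:
- C (200/22 per unit): all 22 → value 200, running total 200.00
- B (108/22 per unit): 16 of 22 → value 16×108/22 = 78.5455, running total 278.55
Total 278.55.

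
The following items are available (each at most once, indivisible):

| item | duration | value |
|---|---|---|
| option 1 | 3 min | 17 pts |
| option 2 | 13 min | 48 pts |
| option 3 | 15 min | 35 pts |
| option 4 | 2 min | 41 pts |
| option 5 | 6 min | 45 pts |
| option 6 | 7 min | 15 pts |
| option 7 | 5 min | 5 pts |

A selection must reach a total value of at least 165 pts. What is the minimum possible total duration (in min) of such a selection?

Subsets with value ≥ 165, sorted by total duration:
- option 1+option 2+option 4+option 5+option 6: duration 31, value 166
- option 1+option 2+option 4+option 5+option 6+option 7: duration 36, value 171
Minimum duration: 31 min.

31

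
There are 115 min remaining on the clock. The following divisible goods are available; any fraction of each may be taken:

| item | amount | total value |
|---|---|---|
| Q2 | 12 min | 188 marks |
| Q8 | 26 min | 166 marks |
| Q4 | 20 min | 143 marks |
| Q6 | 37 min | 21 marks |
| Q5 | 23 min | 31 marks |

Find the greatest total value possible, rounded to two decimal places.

547.30

Take in order of value per unit:
- Q2 (188/12 per unit): all 12 → value 188, running total 188.00
- Q4 (143/20 per unit): all 20 → value 143, running total 331.00
- Q8 (166/26 per unit): all 26 → value 166, running total 497.00
- Q5 (31/23 per unit): all 23 → value 31, running total 528.00
- Q6 (21/37 per unit): 34 of 37 → value 34×21/37 = 19.2973, running total 547.30
Total 547.30.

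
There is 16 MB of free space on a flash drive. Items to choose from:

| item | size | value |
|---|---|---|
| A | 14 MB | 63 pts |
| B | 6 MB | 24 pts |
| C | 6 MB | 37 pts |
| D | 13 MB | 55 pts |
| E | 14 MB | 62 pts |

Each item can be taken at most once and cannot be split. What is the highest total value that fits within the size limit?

63 pts

Check high-value combinations within 16 MB:
- A: size 14, value 63
- E: size 14, value 62
- B+C: size 6+6=12, value 24+37=61
- D: size 13, value 55
- C: size 6, value 37
Best: 63 pts.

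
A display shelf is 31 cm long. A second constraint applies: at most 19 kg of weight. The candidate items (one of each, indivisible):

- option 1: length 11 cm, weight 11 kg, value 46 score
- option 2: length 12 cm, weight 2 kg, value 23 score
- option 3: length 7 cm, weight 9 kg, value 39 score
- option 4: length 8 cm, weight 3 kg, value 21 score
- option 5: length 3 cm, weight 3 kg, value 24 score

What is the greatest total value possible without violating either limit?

Feasible sets respecting both limits:
- option 2+option 3+option 4+option 5: length 30, weight 17, value 107
- option 1+option 2+option 5: length 26, weight 16, value 93
- option 1+option 4+option 5: length 22, weight 17, value 91
- option 1+option 2+option 4: length 31, weight 16, value 90
Best: 107 score.

107 score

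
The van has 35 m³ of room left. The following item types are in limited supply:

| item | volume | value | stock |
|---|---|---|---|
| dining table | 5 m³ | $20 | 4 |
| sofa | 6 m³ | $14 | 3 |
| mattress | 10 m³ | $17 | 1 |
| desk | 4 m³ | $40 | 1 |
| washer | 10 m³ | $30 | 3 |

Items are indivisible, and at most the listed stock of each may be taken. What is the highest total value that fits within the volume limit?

$150

Top feasible selections:
- 4×dining table + 1×desk + 1×washer: volume 34, value 150
- 3×dining table + 1×sofa + 1×desk + 1×washer: volume 35, value 144
Best: $150.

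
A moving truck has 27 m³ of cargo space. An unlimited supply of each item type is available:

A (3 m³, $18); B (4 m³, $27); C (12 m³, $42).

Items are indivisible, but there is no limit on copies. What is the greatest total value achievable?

Best value-per-unit is B at 27/4; filling with it alone gives 6×27 = 162.
Optimal mix: 1×A + 6×B → volume 27, value 180.

$180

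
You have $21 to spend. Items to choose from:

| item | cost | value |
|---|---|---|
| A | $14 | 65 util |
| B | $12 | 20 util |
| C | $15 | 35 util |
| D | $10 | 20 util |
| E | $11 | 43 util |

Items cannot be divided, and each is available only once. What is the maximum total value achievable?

Check high-value combinations within $21:
- A: cost 14, value 65
- D+E: cost 10+11=21, value 20+43=63
- E: cost 11, value 43
Best: 65 util.

65 util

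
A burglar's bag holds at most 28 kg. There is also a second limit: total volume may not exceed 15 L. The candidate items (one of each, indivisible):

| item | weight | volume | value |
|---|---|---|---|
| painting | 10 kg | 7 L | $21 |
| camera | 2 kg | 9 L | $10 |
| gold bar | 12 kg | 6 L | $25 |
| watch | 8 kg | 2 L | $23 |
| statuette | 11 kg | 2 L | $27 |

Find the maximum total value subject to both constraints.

Feasible sets respecting both limits:
- camera+watch+statuette: weight 21, volume 13, value 60
- gold bar+statuette: weight 23, volume 8, value 52
- watch+statuette: weight 19, volume 4, value 50
- gold bar+watch: weight 20, volume 8, value 48
Best: $60.

$60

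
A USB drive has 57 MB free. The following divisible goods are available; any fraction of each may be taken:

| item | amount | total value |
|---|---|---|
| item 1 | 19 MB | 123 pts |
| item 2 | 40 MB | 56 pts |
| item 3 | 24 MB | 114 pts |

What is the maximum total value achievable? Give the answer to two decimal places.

Take in order of value per unit:
- item 1 (123/19 per unit): all 19 → value 123, running total 123.00
- item 3 (114/24 per unit): all 24 → value 114, running total 237.00
- item 2 (56/40 per unit): 14 of 40 → value 14×56/40 = 19.6000, running total 256.60
Total 256.60.

256.60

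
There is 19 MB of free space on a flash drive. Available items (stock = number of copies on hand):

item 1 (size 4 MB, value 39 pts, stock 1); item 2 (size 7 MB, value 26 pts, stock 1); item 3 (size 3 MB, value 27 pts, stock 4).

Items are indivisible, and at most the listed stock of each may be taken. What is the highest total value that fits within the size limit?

147 pts

Best selections within size 19 and stock limits:
- 1×item 1 + 4×item 3: size 16, value 147
- 1×item 2 + 4×item 3: size 19, value 134
Best: 147 pts.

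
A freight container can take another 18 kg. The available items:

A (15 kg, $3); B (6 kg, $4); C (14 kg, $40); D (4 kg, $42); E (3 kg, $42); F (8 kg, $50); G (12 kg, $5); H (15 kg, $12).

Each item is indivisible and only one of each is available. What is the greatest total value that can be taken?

$134

This is a 0/1 knapsack; check combinations near the capacity.
- D+E+F: weight 4+3+8=15, value 42+42+50=134
- B+E+F: weight 6+3+8=17, value 4+42+50=96
- B+D+F: weight 6+4+8=18, value 4+42+50=96
- E+F: weight 3+8=11, value 42+50=92
- D+F: weight 4+8=12, value 42+50=92
Best: $134.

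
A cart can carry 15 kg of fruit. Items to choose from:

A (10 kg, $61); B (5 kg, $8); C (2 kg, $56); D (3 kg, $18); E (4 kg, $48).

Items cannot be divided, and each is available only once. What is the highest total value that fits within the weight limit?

$135

This is a 0/1 knapsack; check combinations near the capacity.
- A+C+D: weight 10+2+3=15, value 61+56+18=135
- B+C+D+E: weight 5+2+3+4=14, value 8+56+18+48=130
- C+D+E: weight 2+3+4=9, value 56+18+48=122
- A+C: weight 10+2=12, value 61+56=117
- B+C+E: weight 5+2+4=11, value 8+56+48=112
Best: $135.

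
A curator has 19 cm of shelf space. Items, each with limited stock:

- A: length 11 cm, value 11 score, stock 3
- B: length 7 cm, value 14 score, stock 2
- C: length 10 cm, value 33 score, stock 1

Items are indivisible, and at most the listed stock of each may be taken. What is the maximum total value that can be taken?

Top feasible selections:
- 1×B + 1×C: length 17, value 47
- 1×C: length 10, value 33
Best: 47 score.

47 score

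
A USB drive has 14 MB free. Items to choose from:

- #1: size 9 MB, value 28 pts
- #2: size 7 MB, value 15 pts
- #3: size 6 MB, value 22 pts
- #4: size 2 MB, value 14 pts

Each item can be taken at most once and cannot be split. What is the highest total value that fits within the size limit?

Check high-value combinations within 14 MB:
- #1+#4: size 9+2=11, value 28+14=42
- #2+#3: size 7+6=13, value 15+22=37
- #3+#4: size 6+2=8, value 22+14=36
- #2+#4: size 7+2=9, value 15+14=29
Best: 42 pts.

42 pts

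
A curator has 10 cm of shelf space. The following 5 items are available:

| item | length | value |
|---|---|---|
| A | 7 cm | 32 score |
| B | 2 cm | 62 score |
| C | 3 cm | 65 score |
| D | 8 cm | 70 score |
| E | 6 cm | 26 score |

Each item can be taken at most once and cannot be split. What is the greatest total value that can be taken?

132 score

Check high-value combinations within 10 cm:
- B+D: length 2+8=10, value 62+70=132
- B+C: length 2+3=5, value 62+65=127
- A+C: length 7+3=10, value 32+65=97
- A+B: length 7+2=9, value 32+62=94
Best: 132 score.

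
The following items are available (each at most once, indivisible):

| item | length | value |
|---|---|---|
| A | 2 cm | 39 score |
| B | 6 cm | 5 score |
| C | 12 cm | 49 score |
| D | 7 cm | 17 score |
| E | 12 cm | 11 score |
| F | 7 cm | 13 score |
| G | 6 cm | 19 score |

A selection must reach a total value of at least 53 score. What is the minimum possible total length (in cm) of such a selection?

Subsets with value ≥ 53, sorted by total length:
- A+G: length 8, value 58
- A+D: length 9, value 56
- A+C: length 14, value 88
- A+B+G: length 14, value 63
Minimum length: 8 cm.

8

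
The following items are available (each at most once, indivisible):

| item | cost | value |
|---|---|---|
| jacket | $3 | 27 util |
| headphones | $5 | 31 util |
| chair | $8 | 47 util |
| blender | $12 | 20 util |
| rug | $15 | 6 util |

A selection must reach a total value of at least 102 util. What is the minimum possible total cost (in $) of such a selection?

16

Subsets with value ≥ 102, sorted by total cost:
- jacket+headphones+chair: cost 16, value 105
- jacket+headphones+chair+blender: cost 28, value 125
- jacket+headphones+chair+rug: cost 31, value 111
Minimum cost: 16 $.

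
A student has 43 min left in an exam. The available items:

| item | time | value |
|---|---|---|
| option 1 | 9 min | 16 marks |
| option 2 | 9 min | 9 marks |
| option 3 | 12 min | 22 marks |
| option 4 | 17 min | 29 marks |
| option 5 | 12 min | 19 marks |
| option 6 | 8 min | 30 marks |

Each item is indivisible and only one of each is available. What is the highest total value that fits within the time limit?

87 marks

This is a 0/1 knapsack; check combinations near the capacity.
- option 1+option 3+option 5+option 6: time 9+12+12+8=41, value 16+22+19+30=87
- option 1+option 2+option 4+option 6: time 9+9+17+8=43, value 16+9+29+30=84
- option 3+option 4+option 6: time 12+17+8=37, value 22+29+30=81
Best: 87 marks.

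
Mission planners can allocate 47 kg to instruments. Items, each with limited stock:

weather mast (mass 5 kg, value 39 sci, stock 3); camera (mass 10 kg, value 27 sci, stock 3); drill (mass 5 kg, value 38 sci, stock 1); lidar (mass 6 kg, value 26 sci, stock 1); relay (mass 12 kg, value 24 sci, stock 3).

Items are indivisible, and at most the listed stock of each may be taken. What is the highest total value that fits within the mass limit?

235 sci

Best selections within mass 47 and stock limits:
- 3×weather mast + 2×camera + 1×drill + 1×lidar: mass 46, value 235
- 3×weather mast + 2×camera + 1×drill: mass 40, value 209
Best: 235 sci.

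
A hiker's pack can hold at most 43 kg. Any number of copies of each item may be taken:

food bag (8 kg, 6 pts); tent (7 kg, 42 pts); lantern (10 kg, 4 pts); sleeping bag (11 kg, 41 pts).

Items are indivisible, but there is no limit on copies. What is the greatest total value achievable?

252 pts

Best value-per-unit is tent at 42/7, and filling with it alone uses weight 6×7=42. No mix of the others beats 6×42 = 252.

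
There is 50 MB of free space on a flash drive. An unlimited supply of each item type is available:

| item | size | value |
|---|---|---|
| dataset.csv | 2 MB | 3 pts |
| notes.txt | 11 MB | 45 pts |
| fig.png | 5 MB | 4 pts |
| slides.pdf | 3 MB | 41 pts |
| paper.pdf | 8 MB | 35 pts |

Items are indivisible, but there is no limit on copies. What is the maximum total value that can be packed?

Best value-per-unit is slides.pdf at 41/3; filling with it alone gives 16×41 = 656.
Optimal mix: 1×dataset.csv + 16×slides.pdf → size 50, value 659.

659 pts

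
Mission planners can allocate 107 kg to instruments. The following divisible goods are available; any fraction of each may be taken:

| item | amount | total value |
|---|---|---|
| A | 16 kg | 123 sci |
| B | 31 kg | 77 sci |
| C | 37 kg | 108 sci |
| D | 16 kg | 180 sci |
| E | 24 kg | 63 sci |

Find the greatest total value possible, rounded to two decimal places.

Take in order of value per unit:
- D (180/16 per unit): all 16 → value 180, running total 180.00
- A (123/16 per unit): all 16 → value 123, running total 303.00
- C (108/37 per unit): all 37 → value 108, running total 411.00
- E (63/24 per unit): all 24 → value 63, running total 474.00
- B (77/31 per unit): 14 of 31 → value 14×77/31 = 34.7742, running total 508.77
Total 508.77.

508.77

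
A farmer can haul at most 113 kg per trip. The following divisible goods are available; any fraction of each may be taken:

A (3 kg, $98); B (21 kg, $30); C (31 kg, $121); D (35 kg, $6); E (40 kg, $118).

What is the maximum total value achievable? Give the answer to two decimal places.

Take in order of value per unit:
- A (98/3 per unit): all 3 → value 98, running total 98.00
- C (121/31 per unit): all 31 → value 121, running total 219.00
- E (118/40 per unit): all 40 → value 118, running total 337.00
- B (30/21 per unit): all 21 → value 30, running total 367.00
- D (6/35 per unit): 18 of 35 → value 18×6/35 = 3.0857, running total 370.09
Total 370.09.

370.09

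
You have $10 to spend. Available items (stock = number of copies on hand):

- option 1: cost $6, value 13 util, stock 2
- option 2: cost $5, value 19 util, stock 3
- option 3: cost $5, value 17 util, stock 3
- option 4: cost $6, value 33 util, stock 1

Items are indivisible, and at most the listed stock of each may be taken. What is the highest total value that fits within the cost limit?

Top feasible selections:
- 2×option 2: cost 10, value 38
- 1×option 2 + 1×option 3: cost 10, value 36
- 2×option 3: cost 10, value 34
Best: 38 util.

38 util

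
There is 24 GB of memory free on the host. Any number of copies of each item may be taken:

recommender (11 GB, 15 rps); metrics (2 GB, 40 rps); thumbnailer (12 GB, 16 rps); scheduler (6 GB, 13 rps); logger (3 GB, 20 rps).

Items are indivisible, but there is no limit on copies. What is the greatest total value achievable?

Best value-per-unit is metrics at 40/2, and filling with it alone uses memory 12×2=24. No mix of the others beats 12×40 = 480.

480 rps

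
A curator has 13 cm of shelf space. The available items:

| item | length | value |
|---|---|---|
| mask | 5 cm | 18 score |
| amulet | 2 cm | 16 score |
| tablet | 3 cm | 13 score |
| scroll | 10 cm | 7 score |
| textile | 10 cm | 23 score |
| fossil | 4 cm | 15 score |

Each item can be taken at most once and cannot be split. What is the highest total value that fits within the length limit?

49 score

Check high-value combinations within 13 cm:
- mask+amulet+fossil: length 5+2+4=11, value 18+16+15=49
- mask+amulet+tablet: length 5+2+3=10, value 18+16+13=47
- mask+tablet+fossil: length 5+3+4=12, value 18+13+15=46
- amulet+tablet+fossil: length 2+3+4=9, value 16+13+15=44
Best: 49 score.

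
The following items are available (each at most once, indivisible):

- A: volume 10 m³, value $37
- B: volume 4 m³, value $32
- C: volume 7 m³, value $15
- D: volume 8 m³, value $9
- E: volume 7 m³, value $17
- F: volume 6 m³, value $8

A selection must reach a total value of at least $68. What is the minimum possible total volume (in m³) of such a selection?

Subsets with value ≥ 68, sorted by total volume:
- A+B: volume 14, value 69
- A+B+F: volume 20, value 77
- A+B+E: volume 21, value 86
Minimum volume: 14 m³.

14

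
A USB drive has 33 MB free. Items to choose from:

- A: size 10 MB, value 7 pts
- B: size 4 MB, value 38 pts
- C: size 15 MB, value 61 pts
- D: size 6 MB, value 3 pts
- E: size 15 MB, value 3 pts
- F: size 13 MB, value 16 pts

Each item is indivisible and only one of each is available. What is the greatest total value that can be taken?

115 pts

Check high-value combinations within 33 MB:
- B+C+F: size 4+15+13=32, value 38+61+16=115
- A+B+C: size 10+4+15=29, value 7+38+61=106
- B+C+D: size 4+15+6=25, value 38+61+3=102
- B+C: size 4+15=19, value 38+61=99
Best: 115 pts.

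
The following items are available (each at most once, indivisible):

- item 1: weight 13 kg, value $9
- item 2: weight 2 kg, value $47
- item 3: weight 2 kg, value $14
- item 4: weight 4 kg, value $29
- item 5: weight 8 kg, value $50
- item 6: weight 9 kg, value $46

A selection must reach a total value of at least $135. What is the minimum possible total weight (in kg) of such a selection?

Subsets with value ≥ 135, sorted by total weight:
- item 2+item 3+item 4+item 5: weight 16, value 140
- item 2+item 3+item 4+item 6: weight 17, value 136
- item 2+item 5+item 6: weight 19, value 143
- item 2+item 3+item 5+item 6: weight 21, value 157
Minimum weight: 16 kg.

16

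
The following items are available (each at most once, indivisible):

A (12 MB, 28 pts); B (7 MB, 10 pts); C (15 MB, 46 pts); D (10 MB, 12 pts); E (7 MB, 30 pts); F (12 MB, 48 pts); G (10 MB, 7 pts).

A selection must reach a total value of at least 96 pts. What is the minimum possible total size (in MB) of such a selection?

Subsets with value ≥ 96, sorted by total size:
- A+E+F: size 31, value 106
- C+E+F: size 34, value 124
- A+C+E: size 34, value 104
- B+C+F: size 34, value 104
Minimum size: 31 MB.

31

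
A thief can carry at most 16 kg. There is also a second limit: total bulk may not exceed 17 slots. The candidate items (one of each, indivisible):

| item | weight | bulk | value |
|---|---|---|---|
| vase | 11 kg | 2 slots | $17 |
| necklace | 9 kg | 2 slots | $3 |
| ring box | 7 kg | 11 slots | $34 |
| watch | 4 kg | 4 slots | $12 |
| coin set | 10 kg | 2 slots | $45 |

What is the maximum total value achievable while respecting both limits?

$57

Feasible sets respecting both limits:
- watch+coin set: weight 14, bulk 6, value 57
- ring box+watch: weight 11, bulk 15, value 46
- coin set: weight 10, bulk 2, value 45
- necklace+ring box: weight 16, bulk 13, value 37
Best: $57.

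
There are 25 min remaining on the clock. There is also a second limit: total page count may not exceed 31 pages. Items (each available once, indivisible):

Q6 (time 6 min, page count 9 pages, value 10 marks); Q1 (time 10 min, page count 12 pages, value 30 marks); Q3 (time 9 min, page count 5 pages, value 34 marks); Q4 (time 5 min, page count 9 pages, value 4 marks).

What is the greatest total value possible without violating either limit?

Feasible sets respecting both limits:
- Q6+Q1+Q3: time 25, page count 26, value 74
- Q1+Q3+Q4: time 24, page count 26, value 68
- Q1+Q3: time 19, page count 17, value 64
Best: 74 marks.

74 marks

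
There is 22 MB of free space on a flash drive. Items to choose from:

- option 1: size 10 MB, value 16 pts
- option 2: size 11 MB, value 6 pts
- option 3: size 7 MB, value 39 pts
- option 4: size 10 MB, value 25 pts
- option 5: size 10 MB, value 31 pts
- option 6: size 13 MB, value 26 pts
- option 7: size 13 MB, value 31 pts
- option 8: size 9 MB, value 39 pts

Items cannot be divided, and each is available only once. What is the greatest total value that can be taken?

78 pts

Check high-value combinations within 22 MB:
- option 3+option 8: size 7+9=16, value 39+39=78
- option 3+option 5: size 7+10=17, value 39+31=70
- option 5+option 8: size 10+9=19, value 31+39=70
Best: 78 pts.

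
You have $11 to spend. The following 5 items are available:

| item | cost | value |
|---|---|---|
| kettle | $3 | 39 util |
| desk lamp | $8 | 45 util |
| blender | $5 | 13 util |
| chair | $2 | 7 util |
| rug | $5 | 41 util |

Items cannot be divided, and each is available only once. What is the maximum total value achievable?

87 util

Check high-value combinations within $11:
- kettle+chair+rug: cost 3+2+5=10, value 39+7+41=87
- kettle+desk lamp: cost 3+8=11, value 39+45=84
- kettle+rug: cost 3+5=8, value 39+41=80
- kettle+blender+chair: cost 3+5+2=10, value 39+13+7=59
- blender+rug: cost 5+5=10, value 13+41=54
Best: 87 util.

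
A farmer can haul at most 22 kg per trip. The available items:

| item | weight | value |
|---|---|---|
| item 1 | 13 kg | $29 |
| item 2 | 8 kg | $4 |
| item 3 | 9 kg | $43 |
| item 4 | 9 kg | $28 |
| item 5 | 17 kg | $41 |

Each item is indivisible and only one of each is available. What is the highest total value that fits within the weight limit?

$72

Check high-value combinations within 22 kg:
- item 1+item 3: weight 13+9=22, value 29+43=72
- item 3+item 4: weight 9+9=18, value 43+28=71
- item 1+item 4: weight 13+9=22, value 29+28=57
Best: $72.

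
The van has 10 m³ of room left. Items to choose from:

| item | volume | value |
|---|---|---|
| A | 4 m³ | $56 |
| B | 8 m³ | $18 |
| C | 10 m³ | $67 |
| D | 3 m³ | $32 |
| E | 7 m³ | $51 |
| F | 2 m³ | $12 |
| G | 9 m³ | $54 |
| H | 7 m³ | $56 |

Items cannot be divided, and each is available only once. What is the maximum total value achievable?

$100

Check high-value combinations within 10 m³:
- A+D+F: volume 4+3+2=9, value 56+32+12=100
- A+D: volume 4+3=7, value 56+32=88
- D+H: volume 3+7=10, value 32+56=88
- D+E: volume 3+7=10, value 32+51=83
- A+F: volume 4+2=6, value 56+12=68
Best: $100.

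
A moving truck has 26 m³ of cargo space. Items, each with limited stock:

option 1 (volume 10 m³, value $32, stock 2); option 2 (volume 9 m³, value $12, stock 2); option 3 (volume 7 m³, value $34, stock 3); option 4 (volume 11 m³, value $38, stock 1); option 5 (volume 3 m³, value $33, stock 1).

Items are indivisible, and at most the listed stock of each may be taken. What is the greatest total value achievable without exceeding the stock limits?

$135

Top feasible selections:
- 3×option 3 + 1×option 5: volume 24, value 135
- 1×option 2 + 2×option 3 + 1×option 5: volume 26, value 113
Best: $135.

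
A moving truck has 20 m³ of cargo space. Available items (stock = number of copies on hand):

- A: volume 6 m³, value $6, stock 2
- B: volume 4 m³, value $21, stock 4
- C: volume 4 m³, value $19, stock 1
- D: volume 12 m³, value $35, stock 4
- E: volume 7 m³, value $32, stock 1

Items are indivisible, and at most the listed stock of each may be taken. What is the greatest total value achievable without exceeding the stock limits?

$103

Best selections within volume 20 and stock limits:
- 4×B + 1×C: volume 20, value 103
- 3×B + 1×E: volume 19, value 95
Best: $103.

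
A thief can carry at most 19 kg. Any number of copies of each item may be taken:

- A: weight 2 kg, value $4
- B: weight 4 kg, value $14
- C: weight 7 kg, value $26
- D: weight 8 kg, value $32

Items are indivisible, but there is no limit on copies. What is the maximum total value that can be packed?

$72

Best value-per-unit is D at 32/8; filling with it alone gives 2×32 = 64.
Optimal mix: 1×B + 1×C + 1×D → weight 19, value 72.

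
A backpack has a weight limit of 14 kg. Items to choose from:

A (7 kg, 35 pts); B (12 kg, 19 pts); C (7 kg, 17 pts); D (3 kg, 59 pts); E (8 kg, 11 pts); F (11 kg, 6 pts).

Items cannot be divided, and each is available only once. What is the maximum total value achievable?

94 pts

Check high-value combinations within 14 kg:
- A+D: weight 7+3=10, value 35+59=94
- C+D: weight 7+3=10, value 17+59=76
- D+E: weight 3+8=11, value 59+11=70
- D+F: weight 3+11=14, value 59+6=65
- D: weight 3, value 59
Best: 94 pts.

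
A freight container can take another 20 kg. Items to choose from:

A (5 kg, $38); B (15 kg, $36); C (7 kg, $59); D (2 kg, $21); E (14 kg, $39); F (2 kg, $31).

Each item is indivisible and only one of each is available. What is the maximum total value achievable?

Check high-value combinations within 20 kg:
- A+C+D+F: weight 5+7+2+2=16, value 38+59+21+31=149
- A+C+F: weight 5+7+2=14, value 38+59+31=128
- A+C+D: weight 5+7+2=14, value 38+59+21=118
- C+D+F: weight 7+2+2=11, value 59+21+31=111
- A+C: weight 5+7=12, value 38+59=97
Best: $149.

$149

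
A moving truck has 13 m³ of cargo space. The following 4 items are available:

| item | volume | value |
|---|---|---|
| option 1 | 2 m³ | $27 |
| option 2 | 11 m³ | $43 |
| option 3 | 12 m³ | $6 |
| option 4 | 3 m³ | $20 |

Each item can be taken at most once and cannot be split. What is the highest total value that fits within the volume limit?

This is a 0/1 knapsack; check combinations near the capacity.
- option 1+option 2: volume 2+11=13, value 27+43=70
- option 1+option 4: volume 2+3=5, value 27+20=47
- option 2: volume 11, value 43
- option 1: volume 2, value 27
Best: $70.

$70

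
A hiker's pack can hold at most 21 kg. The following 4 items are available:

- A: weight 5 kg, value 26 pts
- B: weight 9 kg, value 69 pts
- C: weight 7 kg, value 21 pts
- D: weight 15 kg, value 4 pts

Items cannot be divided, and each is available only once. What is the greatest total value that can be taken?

Check high-value combinations within 21 kg:
- A+B+C: weight 5+9+7=21, value 26+69+21=116
- A+B: weight 5+9=14, value 26+69=95
- B+C: weight 9+7=16, value 69+21=90
Best: 116 pts.

116 pts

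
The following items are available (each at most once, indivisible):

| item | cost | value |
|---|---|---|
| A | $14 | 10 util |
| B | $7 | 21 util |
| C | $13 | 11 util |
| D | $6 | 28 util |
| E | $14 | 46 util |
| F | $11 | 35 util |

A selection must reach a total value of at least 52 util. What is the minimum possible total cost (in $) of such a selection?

Subsets with value ≥ 52, sorted by total cost:
- D+F: cost 17, value 63
- B+F: cost 18, value 56
Minimum cost: 17 $.

17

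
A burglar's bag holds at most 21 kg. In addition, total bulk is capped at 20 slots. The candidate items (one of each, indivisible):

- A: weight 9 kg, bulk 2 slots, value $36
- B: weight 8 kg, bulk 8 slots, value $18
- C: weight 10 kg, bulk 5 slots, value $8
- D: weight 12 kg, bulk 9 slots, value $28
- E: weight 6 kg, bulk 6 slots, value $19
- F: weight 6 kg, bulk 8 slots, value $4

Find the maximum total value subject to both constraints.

$64

Feasible sets respecting both limits:
- A+D: weight 21, bulk 11, value 64
- A+E+F: weight 21, bulk 16, value 59
- A+E: weight 15, bulk 8, value 55
Best: $64.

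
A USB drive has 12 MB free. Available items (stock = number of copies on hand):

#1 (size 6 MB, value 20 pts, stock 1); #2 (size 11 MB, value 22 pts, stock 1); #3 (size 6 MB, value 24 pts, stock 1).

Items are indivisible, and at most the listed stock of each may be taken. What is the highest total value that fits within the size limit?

44 pts

Top feasible selections:
- 1×#1 + 1×#3: size 12, value 44
- 1×#3: size 6, value 24
Best: 44 pts.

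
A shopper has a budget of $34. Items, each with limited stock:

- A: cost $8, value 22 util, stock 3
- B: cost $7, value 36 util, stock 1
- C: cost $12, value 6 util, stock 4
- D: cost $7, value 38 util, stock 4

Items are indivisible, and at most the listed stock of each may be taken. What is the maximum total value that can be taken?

152 util

Best selections within cost 34 and stock limits:
- 4×D: cost 28, value 152
- 1×B + 3×D: cost 28, value 150
Best: 152 util.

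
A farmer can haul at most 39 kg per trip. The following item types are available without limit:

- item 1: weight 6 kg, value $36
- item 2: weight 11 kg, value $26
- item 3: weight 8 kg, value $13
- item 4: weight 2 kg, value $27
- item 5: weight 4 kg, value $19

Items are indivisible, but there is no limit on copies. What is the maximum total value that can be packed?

Best value-per-unit is item 4 at 27/2, and filling with it alone uses weight 19×2=38. No mix of the others beats 19×27 = 513.

$513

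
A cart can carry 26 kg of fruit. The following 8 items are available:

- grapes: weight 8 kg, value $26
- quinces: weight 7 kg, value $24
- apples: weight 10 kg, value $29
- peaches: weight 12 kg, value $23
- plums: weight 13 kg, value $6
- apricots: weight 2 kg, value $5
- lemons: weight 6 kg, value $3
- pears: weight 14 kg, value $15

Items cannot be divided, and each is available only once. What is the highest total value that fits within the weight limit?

Check high-value combinations within 26 kg:
- grapes+quinces+apples: weight 8+7+10=25, value 26+24+29=79
- grapes+apples+apricots+lemons: weight 8+10+2+6=26, value 26+29+5+3=63
- quinces+apples+apricots+lemons: weight 7+10+2+6=25, value 24+29+5+3=61
- grapes+apples+apricots: weight 8+10+2=20, value 26+29+5=60
- quinces+apples+apricots: weight 7+10+2=19, value 24+29+5=58
Best: $79.

$79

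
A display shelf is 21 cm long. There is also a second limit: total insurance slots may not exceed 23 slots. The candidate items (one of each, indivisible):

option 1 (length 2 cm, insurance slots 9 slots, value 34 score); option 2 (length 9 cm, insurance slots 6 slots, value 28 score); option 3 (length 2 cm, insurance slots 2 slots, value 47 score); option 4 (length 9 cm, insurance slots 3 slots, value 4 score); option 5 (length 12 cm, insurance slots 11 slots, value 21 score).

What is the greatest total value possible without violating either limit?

109 score

Feasible sets respecting both limits:
- option 1+option 2+option 3: length 13, insurance slots 17, value 109
- option 1+option 3+option 5: length 16, insurance slots 22, value 102
- option 1+option 3+option 4: length 13, insurance slots 14, value 85
- option 1+option 3: length 4, insurance slots 11, value 81
Best: 109 score.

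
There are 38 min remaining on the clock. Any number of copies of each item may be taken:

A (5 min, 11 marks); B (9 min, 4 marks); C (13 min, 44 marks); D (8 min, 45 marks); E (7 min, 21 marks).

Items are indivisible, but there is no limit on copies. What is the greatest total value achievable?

191 marks

Best value-per-unit is D at 45/8; filling with it alone gives 4×45 = 180.
Optimal mix: 1×A + 4×D → time 37, value 191.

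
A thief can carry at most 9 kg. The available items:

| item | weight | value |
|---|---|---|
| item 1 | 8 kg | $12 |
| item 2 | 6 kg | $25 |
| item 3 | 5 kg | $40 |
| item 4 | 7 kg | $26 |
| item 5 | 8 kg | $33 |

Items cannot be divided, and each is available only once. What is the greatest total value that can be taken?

$40

This is a 0/1 knapsack; check combinations near the capacity.
- item 3: weight 5, value 40
- item 5: weight 8, value 33
- item 4: weight 7, value 26
- item 2: weight 6, value 25
- item 1: weight 8, value 12
Best: $40.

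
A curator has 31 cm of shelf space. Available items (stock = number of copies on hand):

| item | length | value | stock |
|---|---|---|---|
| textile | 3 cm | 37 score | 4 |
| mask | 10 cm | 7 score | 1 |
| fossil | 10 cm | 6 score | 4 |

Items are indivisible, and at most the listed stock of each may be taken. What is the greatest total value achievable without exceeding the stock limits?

Top feasible selections:
- 4×textile + 1×mask: length 22, value 155
- 4×textile + 1×fossil: length 22, value 154
Best: 155 score.

155 score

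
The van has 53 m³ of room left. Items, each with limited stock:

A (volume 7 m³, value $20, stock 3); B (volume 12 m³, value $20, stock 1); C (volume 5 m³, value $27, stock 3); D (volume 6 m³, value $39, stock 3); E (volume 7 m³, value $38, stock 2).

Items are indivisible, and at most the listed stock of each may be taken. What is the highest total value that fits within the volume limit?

Best selections within volume 53 and stock limits:
- 3×C + 3×D + 2×E: volume 47, value 274
- 1×A + 2×C + 3×D + 2×E: volume 49, value 267
- 2×A + 1×C + 3×D + 2×E: volume 51, value 260
- 1×A + 3×C + 3×D + 1×E: volume 47, value 256
Best: $274.

$274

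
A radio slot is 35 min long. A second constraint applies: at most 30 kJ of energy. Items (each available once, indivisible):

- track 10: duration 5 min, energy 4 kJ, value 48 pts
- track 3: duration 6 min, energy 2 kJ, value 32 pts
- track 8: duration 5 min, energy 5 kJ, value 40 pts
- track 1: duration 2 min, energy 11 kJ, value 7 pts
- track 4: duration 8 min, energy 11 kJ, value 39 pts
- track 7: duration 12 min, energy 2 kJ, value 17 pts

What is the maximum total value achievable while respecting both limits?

Feasible sets respecting both limits:
- track 10+track 3+track 8+track 4: duration 24, energy 22, value 159
- track 10+track 3+track 8+track 1+track 7: duration 30, energy 24, value 144
- track 10+track 8+track 4+track 7: duration 30, energy 22, value 144
- track 10+track 3+track 1+track 4+track 7: duration 33, energy 30, value 143
Best: 159 pts.

159 pts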